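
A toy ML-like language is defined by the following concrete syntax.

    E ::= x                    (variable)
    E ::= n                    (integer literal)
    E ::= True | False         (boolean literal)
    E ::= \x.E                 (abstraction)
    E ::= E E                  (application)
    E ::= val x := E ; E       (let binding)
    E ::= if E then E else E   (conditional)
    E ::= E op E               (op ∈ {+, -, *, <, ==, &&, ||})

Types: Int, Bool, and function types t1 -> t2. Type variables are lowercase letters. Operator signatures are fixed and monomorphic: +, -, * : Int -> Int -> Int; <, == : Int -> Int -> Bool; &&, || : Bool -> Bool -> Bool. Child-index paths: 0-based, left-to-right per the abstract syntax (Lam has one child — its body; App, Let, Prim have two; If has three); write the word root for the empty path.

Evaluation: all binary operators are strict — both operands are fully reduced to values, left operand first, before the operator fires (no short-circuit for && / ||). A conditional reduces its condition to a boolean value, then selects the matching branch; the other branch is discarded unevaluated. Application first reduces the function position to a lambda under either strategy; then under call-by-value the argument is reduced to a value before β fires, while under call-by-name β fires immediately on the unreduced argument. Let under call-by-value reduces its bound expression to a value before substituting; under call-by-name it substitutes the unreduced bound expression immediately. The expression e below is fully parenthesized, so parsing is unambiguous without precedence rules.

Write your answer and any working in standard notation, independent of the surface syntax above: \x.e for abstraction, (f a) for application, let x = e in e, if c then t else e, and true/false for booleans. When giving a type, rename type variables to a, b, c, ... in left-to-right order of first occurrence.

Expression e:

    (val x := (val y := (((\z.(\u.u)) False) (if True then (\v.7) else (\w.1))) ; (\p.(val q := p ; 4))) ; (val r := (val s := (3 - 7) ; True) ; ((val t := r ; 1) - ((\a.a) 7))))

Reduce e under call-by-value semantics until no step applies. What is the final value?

Trace:
step 0: (let x = (let y = (((\z.(\u.u)) false) (if true then (\v.7) else (\w.1))) in (\p.(let q = p in 4))) in (let r = (let s = (3 - 7) in true) in ((let t = r in 1) - ((\a.a) 7))))
step 1: [beta@0.0.0] (let x = (let y = ((\u.u) (if true then (\v.7) else (\w.1))) in (\p.(let q = p in 4))) in (let r = (let s = (3 - 7) in true) in ((let t = r in 1) - ((\a.a) 7))))
step 2: [if@0.0.1] (let x = (let y = ((\u.u) (\v.7)) in (\p.(let q = p in 4))) in (let r = (let s = (3 - 7) in true) in ((let t = r in 1) - ((\a.a) 7))))
step 3: [beta@0.0] (let x = (let y = (\v.7) in (\p.(let q = p in 4))) in (let r = (let s = (3 - 7) in true) in ((let t = r in 1) - ((\a.a) 7))))
step 4: [let@0] (let x = (\p.(let q = p in 4)) in (let r = (let s = (3 - 7) in true) in ((let t = r in 1) - ((\a.a) 7))))
step 5: [let@root] (let r = (let s = (3 - 7) in true) in ((let t = r in 1) - ((\a.a) 7)))
step 6: [delta@0.0] (let r = (let s = -4 in true) in ((let t = r in 1) - ((\a.a) 7)))
step 7: [let@0] (let r = true in ((let t = r in 1) - ((\a.a) 7)))
step 8: [let@root] ((let t = true in 1) - ((\a.a) 7))
step 9: [let@0] (1 - ((\a.a) 7))
step 10: [beta@1] (1 - 7)
step 11: [delta@root] -6

Answer: -6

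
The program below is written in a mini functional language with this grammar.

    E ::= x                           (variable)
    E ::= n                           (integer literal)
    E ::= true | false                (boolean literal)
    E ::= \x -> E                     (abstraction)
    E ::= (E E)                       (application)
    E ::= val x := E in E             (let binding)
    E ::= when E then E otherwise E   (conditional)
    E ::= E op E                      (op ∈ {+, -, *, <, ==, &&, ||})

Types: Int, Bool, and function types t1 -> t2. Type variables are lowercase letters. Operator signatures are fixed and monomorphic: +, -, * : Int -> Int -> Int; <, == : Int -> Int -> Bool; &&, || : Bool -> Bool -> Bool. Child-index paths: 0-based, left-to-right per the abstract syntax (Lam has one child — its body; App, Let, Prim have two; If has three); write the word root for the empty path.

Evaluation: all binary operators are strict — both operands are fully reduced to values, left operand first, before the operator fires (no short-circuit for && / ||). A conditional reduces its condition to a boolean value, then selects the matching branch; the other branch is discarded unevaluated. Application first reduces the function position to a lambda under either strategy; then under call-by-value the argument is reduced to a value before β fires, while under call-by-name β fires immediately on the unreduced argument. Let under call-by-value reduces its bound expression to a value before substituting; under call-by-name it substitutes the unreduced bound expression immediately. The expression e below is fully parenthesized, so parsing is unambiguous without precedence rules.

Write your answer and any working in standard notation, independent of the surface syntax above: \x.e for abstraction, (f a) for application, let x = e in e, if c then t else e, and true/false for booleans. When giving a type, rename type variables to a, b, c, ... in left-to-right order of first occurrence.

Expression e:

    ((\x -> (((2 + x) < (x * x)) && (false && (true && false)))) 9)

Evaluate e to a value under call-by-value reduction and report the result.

Answer: false

Trace:
step 0: ((\x.(((2 + x) < (x * x)) && (false && (true && false)))) 9)
step 1: [beta@root] (((2 + 9) < (9 * 9)) && (false && (true && false)))
step 2: [delta@0.0] ((11 < (9 * 9)) && (false && (true && false)))
step 3: [delta@0.1] ((11 < 81) && (false && (true && false)))
step 4: [delta@0] (true && (false && (true && false)))
step 5: [delta@1.1] (true && (false && false))
step 6: [delta@1] (true && false)
step 7: [delta@root] false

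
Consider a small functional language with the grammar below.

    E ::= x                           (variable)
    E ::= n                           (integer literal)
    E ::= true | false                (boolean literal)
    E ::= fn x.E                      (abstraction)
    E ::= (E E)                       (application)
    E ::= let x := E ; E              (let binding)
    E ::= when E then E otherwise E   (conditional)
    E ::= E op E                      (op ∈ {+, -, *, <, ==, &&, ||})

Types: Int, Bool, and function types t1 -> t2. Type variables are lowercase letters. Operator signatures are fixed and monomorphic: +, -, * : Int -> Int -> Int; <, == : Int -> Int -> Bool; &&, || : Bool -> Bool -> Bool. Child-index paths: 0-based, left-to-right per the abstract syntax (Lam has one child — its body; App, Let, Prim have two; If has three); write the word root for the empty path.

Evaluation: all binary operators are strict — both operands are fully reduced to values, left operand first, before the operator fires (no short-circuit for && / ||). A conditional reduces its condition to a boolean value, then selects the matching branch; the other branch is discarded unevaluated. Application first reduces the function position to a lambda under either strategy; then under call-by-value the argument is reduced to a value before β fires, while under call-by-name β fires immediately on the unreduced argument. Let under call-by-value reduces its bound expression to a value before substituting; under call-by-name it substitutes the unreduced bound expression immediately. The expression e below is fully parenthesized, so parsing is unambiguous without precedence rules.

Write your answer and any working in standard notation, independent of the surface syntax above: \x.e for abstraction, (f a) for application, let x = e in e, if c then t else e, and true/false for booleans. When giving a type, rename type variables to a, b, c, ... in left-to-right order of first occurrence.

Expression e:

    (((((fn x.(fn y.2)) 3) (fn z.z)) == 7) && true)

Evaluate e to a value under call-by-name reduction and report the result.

Answer: false

Trace:
step 0: (((((\x.(\y.2)) 3) (\z.z)) == 7) && true)
step 1: [beta@0.0.0] ((((\y.2) (\z.z)) == 7) && true)
step 2: [beta@0.0] ((2 == 7) && true)
step 3: [delta@0] (false && true)
step 4: [delta@root] false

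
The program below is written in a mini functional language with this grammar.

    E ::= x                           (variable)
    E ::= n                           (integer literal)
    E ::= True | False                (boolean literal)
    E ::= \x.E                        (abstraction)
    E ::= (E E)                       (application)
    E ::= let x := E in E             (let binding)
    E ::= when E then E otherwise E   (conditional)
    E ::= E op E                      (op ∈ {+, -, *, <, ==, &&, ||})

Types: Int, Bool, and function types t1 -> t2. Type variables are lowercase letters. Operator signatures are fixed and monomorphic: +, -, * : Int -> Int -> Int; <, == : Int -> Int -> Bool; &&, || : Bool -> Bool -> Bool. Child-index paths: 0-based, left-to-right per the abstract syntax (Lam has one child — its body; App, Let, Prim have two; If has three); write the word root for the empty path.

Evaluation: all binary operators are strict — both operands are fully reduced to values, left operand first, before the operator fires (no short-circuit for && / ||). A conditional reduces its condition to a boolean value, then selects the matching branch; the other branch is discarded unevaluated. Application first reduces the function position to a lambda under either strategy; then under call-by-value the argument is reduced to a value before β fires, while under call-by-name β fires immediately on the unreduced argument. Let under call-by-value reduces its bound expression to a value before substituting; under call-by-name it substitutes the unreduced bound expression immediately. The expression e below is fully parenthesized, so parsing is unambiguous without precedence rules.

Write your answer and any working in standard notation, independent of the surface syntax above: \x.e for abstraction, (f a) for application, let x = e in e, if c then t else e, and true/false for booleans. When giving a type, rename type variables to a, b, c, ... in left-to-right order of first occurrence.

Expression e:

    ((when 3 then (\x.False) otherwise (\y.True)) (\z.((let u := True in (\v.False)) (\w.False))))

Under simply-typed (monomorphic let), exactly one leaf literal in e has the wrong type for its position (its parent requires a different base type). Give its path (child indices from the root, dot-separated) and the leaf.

Answer: 0.0 : 3

Trace:
  unify Int ~ Bool
  FAIL: mismatch Int ~ Bool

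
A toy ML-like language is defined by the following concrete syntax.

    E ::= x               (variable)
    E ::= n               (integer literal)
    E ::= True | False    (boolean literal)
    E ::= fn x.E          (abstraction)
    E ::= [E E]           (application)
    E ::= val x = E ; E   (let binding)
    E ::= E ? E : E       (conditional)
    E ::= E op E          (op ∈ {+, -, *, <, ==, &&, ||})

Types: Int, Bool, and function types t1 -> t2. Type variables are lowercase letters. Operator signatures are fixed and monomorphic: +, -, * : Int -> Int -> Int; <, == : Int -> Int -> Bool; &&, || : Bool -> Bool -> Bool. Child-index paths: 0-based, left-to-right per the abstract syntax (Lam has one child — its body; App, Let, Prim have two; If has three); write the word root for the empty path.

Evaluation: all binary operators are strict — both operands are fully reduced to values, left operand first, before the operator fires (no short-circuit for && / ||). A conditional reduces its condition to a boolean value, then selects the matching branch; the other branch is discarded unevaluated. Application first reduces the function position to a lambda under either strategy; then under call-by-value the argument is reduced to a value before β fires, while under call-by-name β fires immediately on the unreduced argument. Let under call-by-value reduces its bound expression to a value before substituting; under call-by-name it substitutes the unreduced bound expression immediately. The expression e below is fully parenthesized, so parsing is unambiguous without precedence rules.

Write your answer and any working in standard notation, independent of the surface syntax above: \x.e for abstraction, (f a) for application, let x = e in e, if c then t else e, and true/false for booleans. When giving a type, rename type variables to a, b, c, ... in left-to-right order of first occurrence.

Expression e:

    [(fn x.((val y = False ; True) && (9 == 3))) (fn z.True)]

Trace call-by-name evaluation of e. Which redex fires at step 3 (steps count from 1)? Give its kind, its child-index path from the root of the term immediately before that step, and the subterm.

Working:
step 0: ((\x.((let y = false in true) && (9 == 3))) (\z.true))
step 1: [beta@root] ((let y = false in true) && (9 == 3))
step 2: [let@0] (true && (9 == 3))
step 3: [delta@1] (true && false)

Answer: delta at 1 : (9 == 3)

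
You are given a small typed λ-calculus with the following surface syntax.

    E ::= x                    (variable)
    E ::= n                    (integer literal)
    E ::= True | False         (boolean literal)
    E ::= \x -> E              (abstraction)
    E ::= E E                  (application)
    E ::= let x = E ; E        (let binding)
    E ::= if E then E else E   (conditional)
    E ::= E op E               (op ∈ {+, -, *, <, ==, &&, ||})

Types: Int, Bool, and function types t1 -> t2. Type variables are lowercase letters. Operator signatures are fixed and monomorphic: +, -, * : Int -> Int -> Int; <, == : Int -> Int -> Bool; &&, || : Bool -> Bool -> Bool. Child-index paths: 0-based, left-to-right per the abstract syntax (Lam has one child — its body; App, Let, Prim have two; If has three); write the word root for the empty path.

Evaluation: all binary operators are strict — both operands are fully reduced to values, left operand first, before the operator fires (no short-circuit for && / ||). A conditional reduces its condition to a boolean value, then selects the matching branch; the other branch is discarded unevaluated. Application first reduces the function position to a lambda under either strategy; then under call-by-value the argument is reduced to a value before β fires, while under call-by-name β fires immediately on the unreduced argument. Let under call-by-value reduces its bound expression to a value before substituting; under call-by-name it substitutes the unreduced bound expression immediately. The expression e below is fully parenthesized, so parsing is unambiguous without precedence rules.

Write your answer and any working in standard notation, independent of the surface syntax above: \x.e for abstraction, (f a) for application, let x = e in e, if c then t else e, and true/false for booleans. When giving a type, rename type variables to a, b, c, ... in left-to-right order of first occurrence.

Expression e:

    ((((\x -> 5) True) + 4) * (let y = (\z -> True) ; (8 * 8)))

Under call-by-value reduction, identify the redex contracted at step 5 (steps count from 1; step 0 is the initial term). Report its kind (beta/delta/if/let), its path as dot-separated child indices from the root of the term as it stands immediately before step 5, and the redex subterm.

Trace:
step 0: ((((\x.5) true) + 4) * (let y = (\z.true) in (8 * 8)))
step 1: [beta@0.0] ((5 + 4) * (let y = (\z.true) in (8 * 8)))
step 2: [delta@0] (9 * (let y = (\z.true) in (8 * 8)))
step 3: [let@1] (9 * (8 * 8))
step 4: [delta@1] (9 * 64)
step 5: [delta@root] 576

Answer: delta at root : (9 * 64)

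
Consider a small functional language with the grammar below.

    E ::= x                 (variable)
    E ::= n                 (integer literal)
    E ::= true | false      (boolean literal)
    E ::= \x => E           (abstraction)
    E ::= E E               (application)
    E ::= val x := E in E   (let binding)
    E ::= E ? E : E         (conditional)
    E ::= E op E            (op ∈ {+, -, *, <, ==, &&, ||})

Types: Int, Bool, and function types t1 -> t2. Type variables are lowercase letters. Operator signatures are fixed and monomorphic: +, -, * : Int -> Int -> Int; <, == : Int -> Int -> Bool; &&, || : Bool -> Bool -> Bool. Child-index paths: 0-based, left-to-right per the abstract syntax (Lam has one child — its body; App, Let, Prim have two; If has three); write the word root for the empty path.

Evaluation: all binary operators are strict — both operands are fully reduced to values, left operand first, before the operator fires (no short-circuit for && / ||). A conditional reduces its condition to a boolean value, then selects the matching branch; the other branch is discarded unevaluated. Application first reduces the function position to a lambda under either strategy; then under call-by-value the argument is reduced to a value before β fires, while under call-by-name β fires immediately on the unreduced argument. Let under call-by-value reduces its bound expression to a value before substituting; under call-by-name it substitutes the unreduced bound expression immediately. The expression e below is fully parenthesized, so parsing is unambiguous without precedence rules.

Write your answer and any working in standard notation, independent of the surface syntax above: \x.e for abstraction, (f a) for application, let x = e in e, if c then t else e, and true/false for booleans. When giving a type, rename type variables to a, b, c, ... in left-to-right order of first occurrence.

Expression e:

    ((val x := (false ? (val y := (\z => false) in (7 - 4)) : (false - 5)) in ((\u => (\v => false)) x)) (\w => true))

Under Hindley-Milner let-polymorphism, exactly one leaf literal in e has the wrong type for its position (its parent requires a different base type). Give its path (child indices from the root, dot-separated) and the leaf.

Derivation:
  unify Bool ~ Bool
\z._ : a -> Bool
let y : forall. a -> Bool
  unify Int ~ Int
  unify Int ~ Int
  unify Bool ~ Int
  FAIL: mismatch Bool ~ Int

Answer: 0.0.2.0 : false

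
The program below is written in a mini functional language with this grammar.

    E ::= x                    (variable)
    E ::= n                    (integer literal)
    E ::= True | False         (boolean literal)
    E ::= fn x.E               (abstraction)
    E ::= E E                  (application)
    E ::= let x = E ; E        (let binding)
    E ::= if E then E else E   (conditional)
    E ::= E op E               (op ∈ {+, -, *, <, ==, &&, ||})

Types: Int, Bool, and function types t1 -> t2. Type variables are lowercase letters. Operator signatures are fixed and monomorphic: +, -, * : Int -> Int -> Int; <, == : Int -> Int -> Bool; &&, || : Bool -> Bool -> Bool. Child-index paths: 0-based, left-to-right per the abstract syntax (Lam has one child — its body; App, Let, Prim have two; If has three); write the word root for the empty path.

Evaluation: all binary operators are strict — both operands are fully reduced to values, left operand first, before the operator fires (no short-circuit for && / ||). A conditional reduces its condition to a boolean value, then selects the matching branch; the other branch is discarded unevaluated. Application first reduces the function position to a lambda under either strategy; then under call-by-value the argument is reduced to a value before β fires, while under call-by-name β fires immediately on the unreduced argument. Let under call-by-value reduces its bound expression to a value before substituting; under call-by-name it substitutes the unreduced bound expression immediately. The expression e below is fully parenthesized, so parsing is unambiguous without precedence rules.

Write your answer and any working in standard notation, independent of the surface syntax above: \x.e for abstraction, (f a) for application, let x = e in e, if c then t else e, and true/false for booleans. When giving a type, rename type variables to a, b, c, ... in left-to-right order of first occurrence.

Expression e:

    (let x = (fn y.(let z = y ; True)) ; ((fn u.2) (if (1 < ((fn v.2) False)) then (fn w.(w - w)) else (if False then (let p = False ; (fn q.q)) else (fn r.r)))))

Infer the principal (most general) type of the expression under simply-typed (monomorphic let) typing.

Answer: Int

Derivation:
y : a
let z : a
\y._ : a -> Bool
let x : a -> Bool
\u._ : b -> Int
  unify Int ~ Int
\v._ : c -> Int
  unify c -> Int ~ Bool -> d
  unify c ~ Bool
  unify Int ~ d
_ _ : Int
  unify Int ~ Int
  unify Bool ~ Bool
w : e
  unify e ~ Int
w : Int
  unify Int ~ Int
\w._ : Int -> Int
  unify Bool ~ Bool
let p : Bool
q : f
\q._ : f -> f
r : g
\r._ : g -> g
  unify f -> f ~ g -> g
  unify f ~ g
  unify g ~ g
  unify Int -> Int ~ g -> g
  unify Int ~ g
  unify Int ~ Int
  unify b -> Int ~ (Int -> Int) -> h
  unify b ~ Int -> Int
  unify Int ~ h
_ _ : Int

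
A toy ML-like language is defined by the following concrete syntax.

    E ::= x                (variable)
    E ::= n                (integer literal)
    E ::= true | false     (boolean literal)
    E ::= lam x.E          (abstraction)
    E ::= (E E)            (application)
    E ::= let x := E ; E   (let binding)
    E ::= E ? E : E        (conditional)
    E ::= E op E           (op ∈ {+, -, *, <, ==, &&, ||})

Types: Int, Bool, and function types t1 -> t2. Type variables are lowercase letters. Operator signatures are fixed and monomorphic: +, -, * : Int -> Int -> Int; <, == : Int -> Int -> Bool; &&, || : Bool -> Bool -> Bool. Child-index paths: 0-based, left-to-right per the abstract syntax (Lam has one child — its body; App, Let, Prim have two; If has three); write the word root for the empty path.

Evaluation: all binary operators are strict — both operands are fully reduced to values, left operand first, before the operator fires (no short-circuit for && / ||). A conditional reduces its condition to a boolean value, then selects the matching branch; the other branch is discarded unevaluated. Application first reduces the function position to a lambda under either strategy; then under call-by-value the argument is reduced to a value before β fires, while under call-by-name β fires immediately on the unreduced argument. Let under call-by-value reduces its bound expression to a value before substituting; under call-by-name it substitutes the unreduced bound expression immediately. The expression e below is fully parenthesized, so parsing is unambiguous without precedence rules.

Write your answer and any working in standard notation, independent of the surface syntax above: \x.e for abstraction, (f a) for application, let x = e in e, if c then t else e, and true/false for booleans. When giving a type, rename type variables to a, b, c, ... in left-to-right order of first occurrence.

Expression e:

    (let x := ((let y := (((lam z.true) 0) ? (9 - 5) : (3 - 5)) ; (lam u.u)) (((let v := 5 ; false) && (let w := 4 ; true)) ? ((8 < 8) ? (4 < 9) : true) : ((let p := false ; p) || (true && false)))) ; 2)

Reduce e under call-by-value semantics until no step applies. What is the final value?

Derivation:
step 0: (let x = ((let y = (if ((\z.true) 0) then (9 - 5) else (3 - 5)) in (\u.u)) (if ((let v = 5 in false) && (let w = 4 in true)) then (if (8 < 8) then (4 < 9) else true) else ((let p = false in p) || (true && false)))) in 2)
step 1: [beta@0.0.0.0] (let x = ((let y = (if true then (9 - 5) else (3 - 5)) in (\u.u)) (if ((let v = 5 in false) && (let w = 4 in true)) then (if (8 < 8) then (4 < 9) else true) else ((let p = false in p) || (true && false)))) in 2)
step 2: [if@0.0.0] (let x = ((let y = (9 - 5) in (\u.u)) (if ((let v = 5 in false) && (let w = 4 in true)) then (if (8 < 8) then (4 < 9) else true) else ((let p = false in p) || (true && false)))) in 2)
step 3: [delta@0.0.0] (let x = ((let y = 4 in (\u.u)) (if ((let v = 5 in false) && (let w = 4 in true)) then (if (8 < 8) then (4 < 9) else true) else ((let p = false in p) || (true && false)))) in 2)
step 4: [let@0.0] (let x = ((\u.u) (if ((let v = 5 in false) && (let w = 4 in true)) then (if (8 < 8) then (4 < 9) else true) else ((let p = false in p) || (true && false)))) in 2)
step 5: [let@0.1.0.0] (let x = ((\u.u) (if (false && (let w = 4 in true)) then (if (8 < 8) then (4 < 9) else true) else ((let p = false in p) || (true && false)))) in 2)
step 6: [let@0.1.0.1] (let x = ((\u.u) (if (false && true) then (if (8 < 8) then (4 < 9) else true) else ((let p = false in p) || (true && false)))) in 2)
step 7: [delta@0.1.0] (let x = ((\u.u) (if false then (if (8 < 8) then (4 < 9) else true) else ((let p = false in p) || (true && false)))) in 2)
step 8: [if@0.1] (let x = ((\u.u) ((let p = false in p) || (true && false))) in 2)
step 9: [let@0.1.0] (let x = ((\u.u) (false || (true && false))) in 2)
step 10: [delta@0.1.1] (let x = ((\u.u) (false || false)) in 2)
step 11: [delta@0.1] (let x = ((\u.u) false) in 2)
step 12: [beta@0] (let x = false in 2)
step 13: [let@root] 2

Answer: 2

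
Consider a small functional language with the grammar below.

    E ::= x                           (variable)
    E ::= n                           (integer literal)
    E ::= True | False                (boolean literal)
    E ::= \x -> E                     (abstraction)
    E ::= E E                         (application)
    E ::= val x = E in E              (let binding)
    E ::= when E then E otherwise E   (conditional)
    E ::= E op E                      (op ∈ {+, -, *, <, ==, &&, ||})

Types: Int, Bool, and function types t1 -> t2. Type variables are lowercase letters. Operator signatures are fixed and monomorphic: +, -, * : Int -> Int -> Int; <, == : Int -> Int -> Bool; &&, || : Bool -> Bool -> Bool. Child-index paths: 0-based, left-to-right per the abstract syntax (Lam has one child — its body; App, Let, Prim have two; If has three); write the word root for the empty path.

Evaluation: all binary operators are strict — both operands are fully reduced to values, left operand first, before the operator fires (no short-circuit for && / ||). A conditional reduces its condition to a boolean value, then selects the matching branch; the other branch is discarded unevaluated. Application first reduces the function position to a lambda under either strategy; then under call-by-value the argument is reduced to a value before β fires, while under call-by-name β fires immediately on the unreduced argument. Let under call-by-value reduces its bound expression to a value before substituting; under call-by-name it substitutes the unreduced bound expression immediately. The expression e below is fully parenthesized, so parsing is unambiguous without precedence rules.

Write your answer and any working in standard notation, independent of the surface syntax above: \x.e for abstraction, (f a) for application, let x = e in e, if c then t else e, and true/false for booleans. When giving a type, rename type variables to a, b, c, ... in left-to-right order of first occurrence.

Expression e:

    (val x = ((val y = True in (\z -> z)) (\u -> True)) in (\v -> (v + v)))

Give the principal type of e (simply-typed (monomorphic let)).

Derivation:
let y : Bool
z : a
\z._ : a -> a
\u._ : b -> Bool
  unify a -> a ~ (b -> Bool) -> c
  unify a ~ b -> Bool
  unify b -> Bool ~ c
_ _ : b -> Bool
let x : b -> Bool
v : d
  unify d ~ Int
v : Int
  unify Int ~ Int
\v._ : Int -> Int

Answer: Int -> Int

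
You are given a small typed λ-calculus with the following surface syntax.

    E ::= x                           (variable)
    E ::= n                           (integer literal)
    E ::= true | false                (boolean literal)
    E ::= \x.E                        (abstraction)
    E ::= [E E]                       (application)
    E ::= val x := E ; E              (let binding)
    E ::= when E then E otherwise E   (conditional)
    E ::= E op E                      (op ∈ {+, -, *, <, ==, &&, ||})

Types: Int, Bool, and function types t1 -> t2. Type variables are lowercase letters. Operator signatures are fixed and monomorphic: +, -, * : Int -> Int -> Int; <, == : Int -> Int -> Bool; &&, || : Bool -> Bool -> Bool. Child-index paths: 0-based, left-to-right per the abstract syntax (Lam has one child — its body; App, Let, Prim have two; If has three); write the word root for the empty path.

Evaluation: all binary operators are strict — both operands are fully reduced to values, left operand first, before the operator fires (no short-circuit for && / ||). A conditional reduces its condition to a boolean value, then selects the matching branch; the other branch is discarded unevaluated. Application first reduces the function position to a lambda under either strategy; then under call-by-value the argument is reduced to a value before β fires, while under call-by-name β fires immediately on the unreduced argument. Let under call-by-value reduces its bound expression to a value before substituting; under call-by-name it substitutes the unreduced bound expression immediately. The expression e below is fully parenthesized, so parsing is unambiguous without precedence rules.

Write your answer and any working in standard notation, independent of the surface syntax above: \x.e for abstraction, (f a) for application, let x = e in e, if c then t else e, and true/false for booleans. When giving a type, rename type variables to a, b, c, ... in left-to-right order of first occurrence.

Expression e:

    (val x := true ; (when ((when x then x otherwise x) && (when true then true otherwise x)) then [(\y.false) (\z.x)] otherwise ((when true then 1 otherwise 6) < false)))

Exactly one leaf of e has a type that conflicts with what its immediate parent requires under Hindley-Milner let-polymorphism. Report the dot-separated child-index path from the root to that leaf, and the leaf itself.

Answer: 1.2.1 : false

Trace:
let x : Bool
x : Bool
  unify Bool ~ Bool
x : Bool
x : Bool
  unify Bool ~ Bool
  unify Bool ~ Bool
  unify Bool ~ Bool
x : Bool
  unify Bool ~ Bool
  unify Bool ~ Bool
  unify Bool ~ Bool
\y._ : a -> Bool
x : Bool
\z._ : b -> Bool
  unify a -> Bool ~ (b -> Bool) -> c
  unify a ~ b -> Bool
  unify Bool ~ c
_ _ : Bool
  unify Bool ~ Bool
  unify Int ~ Int
  unify Int ~ Int
  unify Bool ~ Int
  FAIL: mismatch Bool ~ Int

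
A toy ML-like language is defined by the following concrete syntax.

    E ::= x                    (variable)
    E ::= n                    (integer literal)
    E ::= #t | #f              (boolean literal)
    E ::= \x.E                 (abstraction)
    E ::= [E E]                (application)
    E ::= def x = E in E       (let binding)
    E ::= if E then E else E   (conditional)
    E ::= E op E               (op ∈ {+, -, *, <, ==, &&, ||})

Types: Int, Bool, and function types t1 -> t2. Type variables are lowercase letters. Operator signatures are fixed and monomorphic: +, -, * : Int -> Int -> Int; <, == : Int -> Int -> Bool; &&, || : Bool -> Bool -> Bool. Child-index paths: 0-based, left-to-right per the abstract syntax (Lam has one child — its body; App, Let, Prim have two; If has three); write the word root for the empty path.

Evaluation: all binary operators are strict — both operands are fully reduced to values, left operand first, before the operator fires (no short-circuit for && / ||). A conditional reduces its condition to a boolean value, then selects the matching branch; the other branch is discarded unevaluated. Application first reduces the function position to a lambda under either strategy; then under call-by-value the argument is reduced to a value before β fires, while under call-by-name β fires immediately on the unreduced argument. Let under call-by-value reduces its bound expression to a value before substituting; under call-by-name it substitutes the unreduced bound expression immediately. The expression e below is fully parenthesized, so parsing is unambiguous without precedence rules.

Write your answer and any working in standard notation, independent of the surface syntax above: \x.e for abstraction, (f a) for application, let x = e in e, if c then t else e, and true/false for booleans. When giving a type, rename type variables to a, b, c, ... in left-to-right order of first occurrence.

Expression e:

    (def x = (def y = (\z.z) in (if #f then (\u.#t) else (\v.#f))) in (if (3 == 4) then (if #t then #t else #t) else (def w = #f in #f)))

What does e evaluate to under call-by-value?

Answer: false

Working:
step 0: (let x = (let y = (\z.z) in (if false then (\u.true) else (\v.false))) in (if (3 == 4) then (if true then true else true) else (let w = false in false)))
step 1: [let@0] (let x = (if false then (\u.true) else (\v.false)) in (if (3 == 4) then (if true then true else true) else (let w = false in false)))
step 2: [if@0] (let x = (\v.false) in (if (3 == 4) then (if true then true else true) else (let w = false in false)))
step 3: [let@root] (if (3 == 4) then (if true then true else true) else (let w = false in false))
step 4: [delta@0] (if false then (if true then true else true) else (let w = false in false))
step 5: [if@root] (let w = false in false)
step 6: [let@root] false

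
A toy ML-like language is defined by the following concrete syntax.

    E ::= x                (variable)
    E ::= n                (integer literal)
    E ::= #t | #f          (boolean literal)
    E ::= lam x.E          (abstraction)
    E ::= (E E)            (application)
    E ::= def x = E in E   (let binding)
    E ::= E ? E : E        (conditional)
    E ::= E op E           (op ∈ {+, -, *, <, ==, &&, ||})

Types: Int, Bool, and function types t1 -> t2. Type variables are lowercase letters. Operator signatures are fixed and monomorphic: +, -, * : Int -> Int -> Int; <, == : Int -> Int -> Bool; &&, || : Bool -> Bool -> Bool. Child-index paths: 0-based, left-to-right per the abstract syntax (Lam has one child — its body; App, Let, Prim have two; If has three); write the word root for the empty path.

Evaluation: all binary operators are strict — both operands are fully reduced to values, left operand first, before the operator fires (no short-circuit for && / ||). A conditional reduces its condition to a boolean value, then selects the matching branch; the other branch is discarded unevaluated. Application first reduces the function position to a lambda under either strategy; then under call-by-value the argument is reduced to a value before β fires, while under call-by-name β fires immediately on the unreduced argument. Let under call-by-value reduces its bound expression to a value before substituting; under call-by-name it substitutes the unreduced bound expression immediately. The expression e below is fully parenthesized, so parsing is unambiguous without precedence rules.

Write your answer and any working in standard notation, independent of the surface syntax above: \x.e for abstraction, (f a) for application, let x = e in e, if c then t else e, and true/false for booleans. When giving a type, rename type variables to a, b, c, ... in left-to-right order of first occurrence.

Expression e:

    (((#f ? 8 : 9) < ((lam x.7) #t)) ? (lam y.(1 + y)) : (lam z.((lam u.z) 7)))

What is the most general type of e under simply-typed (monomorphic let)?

Answer: Int -> Int

Trace:
  unify Bool ~ Bool
  unify Int ~ Int
  unify Int ~ Int
\x._ : a -> Int
  unify a -> Int ~ Bool -> b
  unify a ~ Bool
  unify Int ~ b
_ _ : Int
  unify Int ~ Int
  unify Bool ~ Bool
  unify Int ~ Int
y : c
  unify c ~ Int
\y._ : Int -> Int
z : d
\u._ : e -> d
  unify e -> d ~ Int -> f
  unify e ~ Int
  unify d ~ f
_ _ : f
\z._ : f -> f
  unify Int -> Int ~ f -> f
  unify Int ~ f
  unify Int ~ Int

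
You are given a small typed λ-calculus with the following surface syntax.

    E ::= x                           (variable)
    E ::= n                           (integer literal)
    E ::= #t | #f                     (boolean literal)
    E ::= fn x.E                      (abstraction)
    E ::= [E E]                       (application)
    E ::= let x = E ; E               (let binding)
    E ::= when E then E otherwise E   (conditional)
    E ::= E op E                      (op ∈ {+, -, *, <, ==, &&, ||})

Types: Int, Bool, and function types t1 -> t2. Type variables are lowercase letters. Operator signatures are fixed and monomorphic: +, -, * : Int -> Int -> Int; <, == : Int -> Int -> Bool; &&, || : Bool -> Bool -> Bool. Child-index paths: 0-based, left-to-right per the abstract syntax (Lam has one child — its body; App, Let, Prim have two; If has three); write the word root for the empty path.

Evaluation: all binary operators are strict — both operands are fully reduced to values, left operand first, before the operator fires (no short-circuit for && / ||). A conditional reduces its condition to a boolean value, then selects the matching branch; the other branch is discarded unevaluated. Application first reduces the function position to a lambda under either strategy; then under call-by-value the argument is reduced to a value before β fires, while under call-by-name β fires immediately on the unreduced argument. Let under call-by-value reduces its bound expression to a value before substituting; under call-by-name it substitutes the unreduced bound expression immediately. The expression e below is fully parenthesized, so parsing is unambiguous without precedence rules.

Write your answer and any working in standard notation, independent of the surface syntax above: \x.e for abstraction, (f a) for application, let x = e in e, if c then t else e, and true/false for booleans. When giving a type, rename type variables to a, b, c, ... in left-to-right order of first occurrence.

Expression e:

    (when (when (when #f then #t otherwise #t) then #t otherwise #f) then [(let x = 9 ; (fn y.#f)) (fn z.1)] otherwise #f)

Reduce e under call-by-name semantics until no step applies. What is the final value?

Answer: false

Derivation:
step 0: (if (if (if false then true else true) then true else false) then ((let x = 9 in (\y.false)) (\z.1)) else false)
step 1: [if@0.0] (if (if true then true else false) then ((let x = 9 in (\y.false)) (\z.1)) else false)
step 2: [if@0] (if true then ((let x = 9 in (\y.false)) (\z.1)) else false)
step 3: [if@root] ((let x = 9 in (\y.false)) (\z.1))
step 4: [let@0] ((\y.false) (\z.1))
step 5: [beta@root] false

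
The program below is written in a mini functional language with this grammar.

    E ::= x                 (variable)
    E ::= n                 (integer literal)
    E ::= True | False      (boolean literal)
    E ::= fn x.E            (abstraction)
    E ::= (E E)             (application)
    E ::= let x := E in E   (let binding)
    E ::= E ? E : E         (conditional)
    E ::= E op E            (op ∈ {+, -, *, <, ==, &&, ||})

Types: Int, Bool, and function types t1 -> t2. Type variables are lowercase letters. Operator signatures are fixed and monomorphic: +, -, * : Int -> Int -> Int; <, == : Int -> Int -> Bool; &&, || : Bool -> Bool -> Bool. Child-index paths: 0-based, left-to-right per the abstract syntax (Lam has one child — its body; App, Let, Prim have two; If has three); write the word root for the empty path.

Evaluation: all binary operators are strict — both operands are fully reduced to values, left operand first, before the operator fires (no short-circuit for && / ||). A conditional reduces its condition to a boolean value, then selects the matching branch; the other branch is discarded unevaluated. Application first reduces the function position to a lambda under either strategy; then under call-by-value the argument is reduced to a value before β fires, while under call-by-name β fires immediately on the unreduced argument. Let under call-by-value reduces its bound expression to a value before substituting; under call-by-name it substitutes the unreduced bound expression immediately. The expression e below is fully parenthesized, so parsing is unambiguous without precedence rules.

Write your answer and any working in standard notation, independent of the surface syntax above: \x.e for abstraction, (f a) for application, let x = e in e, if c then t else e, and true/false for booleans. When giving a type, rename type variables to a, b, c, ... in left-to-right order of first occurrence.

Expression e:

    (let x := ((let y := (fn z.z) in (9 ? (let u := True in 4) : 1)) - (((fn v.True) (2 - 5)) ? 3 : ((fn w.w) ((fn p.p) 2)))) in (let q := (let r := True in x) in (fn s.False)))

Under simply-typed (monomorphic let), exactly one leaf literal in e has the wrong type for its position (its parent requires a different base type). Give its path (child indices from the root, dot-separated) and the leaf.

Answer: 0.0.1.0 : 9

Trace:
z : a
\z._ : a -> a
let y : a -> a
  unify Int ~ Bool
  FAIL: mismatch Int ~ Bool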